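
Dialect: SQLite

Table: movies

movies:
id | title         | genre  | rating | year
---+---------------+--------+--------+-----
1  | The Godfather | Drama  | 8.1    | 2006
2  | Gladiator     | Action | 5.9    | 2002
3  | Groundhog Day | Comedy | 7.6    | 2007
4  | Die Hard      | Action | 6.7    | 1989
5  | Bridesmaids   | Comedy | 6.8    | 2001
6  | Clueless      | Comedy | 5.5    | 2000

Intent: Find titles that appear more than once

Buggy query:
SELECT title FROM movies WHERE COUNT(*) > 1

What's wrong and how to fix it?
Bug: COUNT(*) is an aggregate and cannot be used in WHERE

Fix: Group first, then use HAVING for the count condition

Corrected query:
SELECT title FROM movies GROUP BY title HAVING COUNT(*) > 1

Result:
(no rows)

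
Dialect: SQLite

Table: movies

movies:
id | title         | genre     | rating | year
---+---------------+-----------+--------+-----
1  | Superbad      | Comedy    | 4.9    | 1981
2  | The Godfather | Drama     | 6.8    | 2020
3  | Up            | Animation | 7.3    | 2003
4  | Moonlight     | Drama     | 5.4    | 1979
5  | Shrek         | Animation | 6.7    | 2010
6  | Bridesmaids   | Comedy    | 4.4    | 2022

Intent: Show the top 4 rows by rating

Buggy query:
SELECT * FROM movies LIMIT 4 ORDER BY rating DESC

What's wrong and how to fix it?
Bug: LIMIT must come after ORDER BY

Fix: Sort with ORDER BY, then apply LIMIT

Corrected query:
SELECT * FROM movies ORDER BY rating DESC LIMIT 4

Result:
id | title         | genre     | rating | year
---+---------------+-----------+--------+-----
3  | Up            | Animation | 7.3    | 2003
2  | The Godfather | Drama     | 6.8    | 2020
5  | Shrek         | Animation | 6.7    | 2010
4  | Moonlight     | Drama     | 5.4    | 1979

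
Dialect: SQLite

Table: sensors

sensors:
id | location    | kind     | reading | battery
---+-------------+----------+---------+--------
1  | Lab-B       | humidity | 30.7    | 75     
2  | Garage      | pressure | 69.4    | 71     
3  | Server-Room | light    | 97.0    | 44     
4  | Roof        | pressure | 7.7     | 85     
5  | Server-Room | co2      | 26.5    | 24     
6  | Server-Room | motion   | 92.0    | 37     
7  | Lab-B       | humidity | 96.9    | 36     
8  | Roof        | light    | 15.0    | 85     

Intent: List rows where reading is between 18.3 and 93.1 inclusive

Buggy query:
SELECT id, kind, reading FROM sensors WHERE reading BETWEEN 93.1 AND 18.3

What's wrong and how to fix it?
Bug: The bounds are reversed; BETWEEN a AND b requires a <= b to match anything

Fix: Write BETWEEN 18.3 AND 93.1

Corrected query:
SELECT id, kind, reading FROM sensors WHERE reading BETWEEN 18.3 AND 93.1

Result:
id | kind     | reading
---+----------+--------
1  | humidity | 30.7   
2  | pressure | 69.4   
5  | co2      | 26.5   
6  | motion   | 92     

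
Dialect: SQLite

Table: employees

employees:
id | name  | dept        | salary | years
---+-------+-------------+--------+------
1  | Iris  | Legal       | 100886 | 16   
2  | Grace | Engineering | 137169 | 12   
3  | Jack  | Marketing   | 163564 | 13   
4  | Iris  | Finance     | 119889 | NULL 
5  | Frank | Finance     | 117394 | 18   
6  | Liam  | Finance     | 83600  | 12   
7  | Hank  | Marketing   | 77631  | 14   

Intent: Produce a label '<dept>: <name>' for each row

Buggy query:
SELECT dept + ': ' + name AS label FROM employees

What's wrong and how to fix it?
Bug: SQLite uses || for string concatenation; + coerces text to numbers (yielding 0)

Fix: Use the || operator for string concatenation

Corrected query:
SELECT dept || ': ' || name AS label FROM employees

Result:
label             
------------------
Legal: Iris       
Engineering: Grace
Marketing: Jack   
Finance: Iris     
Finance: Frank    
Finance: Liam     
Marketing: Hank   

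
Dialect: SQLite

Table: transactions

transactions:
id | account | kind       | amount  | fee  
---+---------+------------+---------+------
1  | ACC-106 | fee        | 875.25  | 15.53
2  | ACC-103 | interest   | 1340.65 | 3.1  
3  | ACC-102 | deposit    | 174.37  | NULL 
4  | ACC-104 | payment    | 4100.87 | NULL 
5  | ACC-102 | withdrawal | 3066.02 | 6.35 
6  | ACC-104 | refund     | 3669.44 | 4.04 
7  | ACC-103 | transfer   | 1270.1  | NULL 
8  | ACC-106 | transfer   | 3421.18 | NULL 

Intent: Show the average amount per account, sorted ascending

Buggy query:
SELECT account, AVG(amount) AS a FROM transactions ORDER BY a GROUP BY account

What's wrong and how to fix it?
Bug: ORDER BY appears before GROUP BY; SQL clause order requires GROUP BY first

Fix: Move ORDER BY to the end, after GROUP BY

Corrected query:
SELECT account, AVG(amount) AS a FROM transactions GROUP BY account ORDER BY a

Result:
account | a       
--------+---------
ACC-103 | 1305.375
ACC-102 | 1620.195
ACC-106 | 2148.215
ACC-104 | 3885.155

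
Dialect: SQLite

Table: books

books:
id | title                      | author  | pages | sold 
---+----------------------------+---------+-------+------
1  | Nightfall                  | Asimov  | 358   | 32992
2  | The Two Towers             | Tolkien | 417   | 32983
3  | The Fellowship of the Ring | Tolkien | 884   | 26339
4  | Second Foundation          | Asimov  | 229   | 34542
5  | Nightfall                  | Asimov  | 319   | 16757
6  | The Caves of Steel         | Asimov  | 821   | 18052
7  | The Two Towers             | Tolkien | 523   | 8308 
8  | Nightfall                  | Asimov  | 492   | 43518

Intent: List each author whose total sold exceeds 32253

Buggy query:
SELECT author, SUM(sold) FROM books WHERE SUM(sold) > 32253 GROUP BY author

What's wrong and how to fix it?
Bug: Aggregate functions cannot appear in a WHERE clause

Fix: Use HAVING (which filters groups after aggregation) instead of WHERE

Corrected query:
SELECT author, SUM(sold) FROM books GROUP BY author HAVING SUM(sold) > 32253

Result:
author  | SUM(sold)
--------+----------
Asimov  | 145861   
Tolkien | 67630    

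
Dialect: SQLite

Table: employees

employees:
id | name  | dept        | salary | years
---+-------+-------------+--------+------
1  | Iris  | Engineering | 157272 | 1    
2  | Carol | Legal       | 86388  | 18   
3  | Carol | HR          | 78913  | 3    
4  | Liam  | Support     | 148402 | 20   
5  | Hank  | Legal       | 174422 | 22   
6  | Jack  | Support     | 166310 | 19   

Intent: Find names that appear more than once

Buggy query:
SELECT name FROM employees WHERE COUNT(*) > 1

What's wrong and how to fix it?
Bug: WHERE can't reference COUNT(*); aggregates are computed after WHERE

Fix: GROUP BY name, then filter groups with HAVING COUNT(*) > 1

Corrected query:
SELECT name FROM employees GROUP BY name HAVING COUNT(*) > 1

Result:
name 
-----
Carol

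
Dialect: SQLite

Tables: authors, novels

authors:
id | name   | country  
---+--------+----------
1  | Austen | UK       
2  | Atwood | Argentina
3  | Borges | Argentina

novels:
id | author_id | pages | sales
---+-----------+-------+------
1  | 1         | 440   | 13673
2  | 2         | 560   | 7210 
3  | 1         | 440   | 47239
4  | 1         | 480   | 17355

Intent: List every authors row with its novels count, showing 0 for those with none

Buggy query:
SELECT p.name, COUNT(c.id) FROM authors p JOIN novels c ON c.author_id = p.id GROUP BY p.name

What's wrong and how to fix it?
Bug: INNER JOIN drops authors rows that have no matching novels rows

Fix: Use LEFT JOIN so parents without children still appear (COUNT(c.id) gives 0)

Corrected query:
SELECT p.name, COUNT(c.id) FROM authors p LEFT JOIN novels c ON c.author_id = p.id GROUP BY p.name

Result:
name   | COUNT(c.id)
-------+------------
Atwood | 1          
Austen | 3          
Borges | 0          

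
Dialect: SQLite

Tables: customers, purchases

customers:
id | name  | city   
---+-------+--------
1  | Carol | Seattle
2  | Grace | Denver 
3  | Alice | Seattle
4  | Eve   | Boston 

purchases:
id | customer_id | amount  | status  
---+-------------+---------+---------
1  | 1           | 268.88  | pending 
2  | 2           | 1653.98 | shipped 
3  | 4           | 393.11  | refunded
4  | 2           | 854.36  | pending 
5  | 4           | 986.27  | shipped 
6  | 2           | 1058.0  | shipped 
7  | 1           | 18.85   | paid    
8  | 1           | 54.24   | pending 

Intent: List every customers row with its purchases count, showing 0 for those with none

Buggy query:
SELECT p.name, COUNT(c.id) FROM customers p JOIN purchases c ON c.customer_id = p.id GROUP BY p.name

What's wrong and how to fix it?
Bug: An inner join excludes parents with zero children

Fix: Use LEFT JOIN so parents without children still appear (COUNT(c.id) gives 0)

Corrected query:
SELECT p.name, COUNT(c.id) FROM customers p LEFT JOIN purchases c ON c.customer_id = p.id GROUP BY p.name

Result:
name  | COUNT(c.id)
------+------------
Alice | 0          
Carol | 3          
Eve   | 2          
Grace | 3          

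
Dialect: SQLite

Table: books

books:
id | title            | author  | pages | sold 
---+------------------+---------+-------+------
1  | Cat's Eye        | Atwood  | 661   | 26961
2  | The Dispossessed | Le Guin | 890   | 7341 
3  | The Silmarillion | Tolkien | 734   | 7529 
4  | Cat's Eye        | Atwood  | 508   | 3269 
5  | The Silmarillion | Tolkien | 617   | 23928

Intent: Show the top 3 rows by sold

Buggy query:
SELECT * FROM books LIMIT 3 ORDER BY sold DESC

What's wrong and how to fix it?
Bug: LIMIT must come after ORDER BY

Fix: Swap the clauses: ORDER BY first, then LIMIT

Corrected query:
SELECT * FROM books ORDER BY sold DESC LIMIT 3

Result:
id | title            | author  | pages | sold 
---+------------------+---------+-------+------
1  | Cat's Eye        | Atwood  | 661   | 26961
5  | The Silmarillion | Tolkien | 617   | 23928
3  | The Silmarillion | Tolkien | 734   | 7529 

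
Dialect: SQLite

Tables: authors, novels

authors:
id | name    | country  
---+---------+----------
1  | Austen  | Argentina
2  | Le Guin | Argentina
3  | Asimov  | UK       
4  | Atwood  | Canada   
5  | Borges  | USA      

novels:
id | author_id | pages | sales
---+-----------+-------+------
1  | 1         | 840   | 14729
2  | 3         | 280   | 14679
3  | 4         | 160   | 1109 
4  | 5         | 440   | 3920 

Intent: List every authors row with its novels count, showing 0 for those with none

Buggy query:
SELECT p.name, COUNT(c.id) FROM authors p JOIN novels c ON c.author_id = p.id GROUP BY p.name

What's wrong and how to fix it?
Bug: An inner join excludes parents with zero children

Fix: Use LEFT JOIN so parents without children still appear (COUNT(c.id) gives 0)

Corrected query:
SELECT p.name, COUNT(c.id) FROM authors p LEFT JOIN novels c ON c.author_id = p.id GROUP BY p.name

Result:
name    | COUNT(c.id)
--------+------------
Asimov  | 1          
Atwood  | 1          
Austen  | 1          
Borges  | 1          
Le Guin | 0          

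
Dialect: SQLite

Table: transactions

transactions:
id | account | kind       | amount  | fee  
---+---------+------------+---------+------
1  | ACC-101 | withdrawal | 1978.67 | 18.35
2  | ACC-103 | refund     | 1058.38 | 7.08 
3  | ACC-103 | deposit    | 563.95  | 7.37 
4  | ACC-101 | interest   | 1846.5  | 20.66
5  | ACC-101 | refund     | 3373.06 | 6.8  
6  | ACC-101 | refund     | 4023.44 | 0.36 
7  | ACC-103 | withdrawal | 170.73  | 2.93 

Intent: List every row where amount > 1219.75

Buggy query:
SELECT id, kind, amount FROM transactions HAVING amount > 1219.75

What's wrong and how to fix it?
Bug: HAVING filters the output of aggregation, but this query has no GROUP BY and no aggregate functions, so SQLite rejects it (HAVING clause on a non-aggregate query); the condition here is per row

Fix: Use WHERE for row-level filtering

Corrected query:
SELECT id, kind, amount FROM transactions WHERE amount > 1219.75

Result:
id | kind       | amount 
---+------------+--------
1  | withdrawal | 1978.67
4  | interest   | 1846.5 
5  | refund     | 3373.06
6  | refund     | 4023.44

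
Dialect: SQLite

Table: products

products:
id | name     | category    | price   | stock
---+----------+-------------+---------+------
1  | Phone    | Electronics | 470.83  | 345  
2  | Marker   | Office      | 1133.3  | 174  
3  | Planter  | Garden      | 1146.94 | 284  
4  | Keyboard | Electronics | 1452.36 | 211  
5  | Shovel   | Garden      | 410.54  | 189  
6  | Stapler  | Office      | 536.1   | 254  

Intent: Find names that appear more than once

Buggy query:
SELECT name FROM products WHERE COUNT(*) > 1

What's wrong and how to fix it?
Bug: COUNT(*) is an aggregate and cannot be used in WHERE

Fix: GROUP BY name, then filter groups with HAVING COUNT(*) > 1

Corrected query:
SELECT name FROM products GROUP BY name HAVING COUNT(*) > 1

Result:
(no rows)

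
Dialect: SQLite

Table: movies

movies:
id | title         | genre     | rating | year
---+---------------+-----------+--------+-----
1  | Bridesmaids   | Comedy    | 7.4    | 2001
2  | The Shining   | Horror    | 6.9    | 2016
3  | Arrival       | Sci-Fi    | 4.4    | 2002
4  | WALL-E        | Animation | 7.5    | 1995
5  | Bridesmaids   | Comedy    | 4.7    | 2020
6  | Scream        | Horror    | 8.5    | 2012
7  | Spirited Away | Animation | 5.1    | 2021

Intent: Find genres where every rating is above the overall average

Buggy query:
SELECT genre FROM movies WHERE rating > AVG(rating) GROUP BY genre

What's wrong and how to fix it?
Bug: WHERE evaluates per row before aggregation, so AVG() is unavailable

Fix: Compute the overall average in a scalar subquery and compare each group's MIN against it in HAVING

Corrected query:
SELECT genre FROM movies GROUP BY genre HAVING MIN(rating) > (SELECT AVG(rating) FROM movies)

Result:
genre 
------
Horror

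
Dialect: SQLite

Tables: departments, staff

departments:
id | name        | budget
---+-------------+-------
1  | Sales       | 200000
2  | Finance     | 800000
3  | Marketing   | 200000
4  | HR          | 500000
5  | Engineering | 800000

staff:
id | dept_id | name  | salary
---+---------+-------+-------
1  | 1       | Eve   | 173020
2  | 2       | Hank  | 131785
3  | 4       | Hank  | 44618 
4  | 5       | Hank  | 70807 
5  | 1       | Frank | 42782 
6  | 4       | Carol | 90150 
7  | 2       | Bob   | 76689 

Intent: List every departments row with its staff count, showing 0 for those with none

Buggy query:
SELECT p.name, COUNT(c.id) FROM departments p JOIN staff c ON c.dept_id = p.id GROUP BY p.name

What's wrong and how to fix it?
Bug: An inner join excludes parents with zero children

Fix: Use LEFT JOIN so parents without children still appear (COUNT(c.id) gives 0)

Corrected query:
SELECT p.name, COUNT(c.id) FROM departments p LEFT JOIN staff c ON c.dept_id = p.id GROUP BY p.name

Result:
name        | COUNT(c.id)
------------+------------
Engineering | 1          
Finance     | 2          
HR          | 2          
Marketing   | 0          
Sales       | 2          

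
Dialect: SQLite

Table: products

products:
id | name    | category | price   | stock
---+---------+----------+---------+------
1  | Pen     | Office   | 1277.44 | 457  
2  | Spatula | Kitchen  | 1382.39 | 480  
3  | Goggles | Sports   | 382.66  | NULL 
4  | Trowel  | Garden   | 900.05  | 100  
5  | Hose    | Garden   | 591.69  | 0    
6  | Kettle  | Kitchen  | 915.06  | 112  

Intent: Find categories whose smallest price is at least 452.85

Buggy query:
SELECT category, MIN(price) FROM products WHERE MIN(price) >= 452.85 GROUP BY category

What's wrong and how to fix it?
Bug: MIN() in WHERE is a misuse of aggregate

Fix: Replace WHERE with HAVING after the GROUP BY

Corrected query:
SELECT category, MIN(price) FROM products GROUP BY category HAVING MIN(price) >= 452.85

Result:
category | MIN(price)
---------+-----------
Garden   | 591.69    
Kitchen  | 915.06    
Office   | 1277.44   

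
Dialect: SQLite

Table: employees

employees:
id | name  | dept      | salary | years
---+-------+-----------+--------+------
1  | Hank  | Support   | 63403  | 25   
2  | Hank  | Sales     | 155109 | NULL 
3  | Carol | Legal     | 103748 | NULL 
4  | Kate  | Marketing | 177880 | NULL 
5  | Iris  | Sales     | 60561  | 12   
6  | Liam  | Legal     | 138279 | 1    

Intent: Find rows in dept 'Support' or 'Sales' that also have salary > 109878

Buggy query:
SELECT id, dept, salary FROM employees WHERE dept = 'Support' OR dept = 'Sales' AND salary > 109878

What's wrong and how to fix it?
Bug: Without parentheses, AND is evaluated before OR, so the salary filter only applies to the 'Sales' branch

Fix: Group the OR with parentheses (or use IN), then AND the threshold

Corrected query:
SELECT id, dept, salary FROM employees WHERE (dept = 'Support' OR dept = 'Sales') AND salary > 109878

Result:
id | dept  | salary
---+-------+-------
2  | Sales | 155109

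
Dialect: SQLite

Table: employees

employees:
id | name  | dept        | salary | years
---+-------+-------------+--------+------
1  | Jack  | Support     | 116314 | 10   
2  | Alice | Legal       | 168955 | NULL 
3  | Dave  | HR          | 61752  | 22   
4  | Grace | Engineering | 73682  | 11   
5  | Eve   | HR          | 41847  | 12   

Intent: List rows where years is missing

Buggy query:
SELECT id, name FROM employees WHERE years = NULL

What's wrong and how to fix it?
Bug: '= NULL' is always unknown in SQL three-valued logic, so no rows match

Fix: Use IS NULL to test for NULL

Corrected query:
SELECT id, name FROM employees WHERE years IS NULL

Result:
id | name 
---+------
2  | Alice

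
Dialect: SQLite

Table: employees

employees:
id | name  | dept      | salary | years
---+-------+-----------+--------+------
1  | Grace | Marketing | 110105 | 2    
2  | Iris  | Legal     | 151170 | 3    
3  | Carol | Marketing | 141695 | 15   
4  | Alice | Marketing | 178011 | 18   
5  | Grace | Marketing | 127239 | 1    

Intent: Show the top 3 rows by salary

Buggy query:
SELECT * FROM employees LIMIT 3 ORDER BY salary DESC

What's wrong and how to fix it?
Bug: LIMIT must come after ORDER BY

Fix: Swap the clauses: ORDER BY first, then LIMIT

Corrected query:
SELECT * FROM employees ORDER BY salary DESC LIMIT 3

Result:
id | name  | dept      | salary | years
---+-------+-----------+--------+------
4  | Alice | Marketing | 178011 | 18   
2  | Iris  | Legal     | 151170 | 3    
3  | Carol | Marketing | 141695 | 15   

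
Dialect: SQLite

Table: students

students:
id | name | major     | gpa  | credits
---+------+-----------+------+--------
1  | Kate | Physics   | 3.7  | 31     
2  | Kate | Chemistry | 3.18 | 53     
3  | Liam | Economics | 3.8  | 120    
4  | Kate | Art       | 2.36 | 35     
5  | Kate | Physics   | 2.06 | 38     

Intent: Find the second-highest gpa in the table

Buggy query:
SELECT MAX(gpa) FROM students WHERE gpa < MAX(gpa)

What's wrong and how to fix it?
Bug: The inner MAX is an aggregate inside WHERE, which is not allowed

Fix: Put the inner MAX in a scalar subquery

Corrected query:
SELECT MAX(gpa) FROM students WHERE gpa < (SELECT MAX(gpa) FROM students)

Result:
MAX(gpa)
--------
3.7     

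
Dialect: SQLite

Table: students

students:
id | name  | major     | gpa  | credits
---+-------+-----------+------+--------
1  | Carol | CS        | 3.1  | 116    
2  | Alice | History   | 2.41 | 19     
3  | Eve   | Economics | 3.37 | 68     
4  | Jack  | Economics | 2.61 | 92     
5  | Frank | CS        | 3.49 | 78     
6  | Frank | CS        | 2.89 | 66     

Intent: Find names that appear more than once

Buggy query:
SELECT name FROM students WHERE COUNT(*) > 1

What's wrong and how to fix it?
Bug: COUNT(*) is an aggregate and cannot be used in WHERE

Fix: Group first, then use HAVING for the count condition

Corrected query:
SELECT name FROM students GROUP BY name HAVING COUNT(*) > 1

Result:
name 
-----
Frank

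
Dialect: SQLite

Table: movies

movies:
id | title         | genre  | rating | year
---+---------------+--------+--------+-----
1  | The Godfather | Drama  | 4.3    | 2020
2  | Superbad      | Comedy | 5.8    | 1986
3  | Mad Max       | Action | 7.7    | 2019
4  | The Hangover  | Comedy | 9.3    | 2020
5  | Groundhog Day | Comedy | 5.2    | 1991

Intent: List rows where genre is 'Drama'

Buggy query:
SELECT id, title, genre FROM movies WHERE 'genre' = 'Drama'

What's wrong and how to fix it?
Bug: 'genre' in single quotes is a string literal, not the column; the comparison is literal-vs-literal and never true

Fix: Remove the quotes around the column name (or use double quotes for an identifier)

Corrected query:
SELECT id, title, genre FROM movies WHERE genre = 'Drama'

Result:
id | title         | genre
---+---------------+------
1  | The Godfather | Drama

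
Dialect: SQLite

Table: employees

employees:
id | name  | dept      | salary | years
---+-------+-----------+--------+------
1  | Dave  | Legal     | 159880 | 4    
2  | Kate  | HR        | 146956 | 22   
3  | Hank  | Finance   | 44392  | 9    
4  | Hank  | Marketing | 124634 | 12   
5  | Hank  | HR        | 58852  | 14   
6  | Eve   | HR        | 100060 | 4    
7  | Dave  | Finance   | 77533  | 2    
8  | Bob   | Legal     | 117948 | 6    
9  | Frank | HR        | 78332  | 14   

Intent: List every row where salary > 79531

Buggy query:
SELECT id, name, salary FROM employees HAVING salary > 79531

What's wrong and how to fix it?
Bug: This is a non-aggregate query (no GROUP BY, no aggregates), so in SQLite the HAVING clause is invalid here; a row-level condition belongs in WHERE

Fix: Replace HAVING with WHERE since the condition applies to individual rows

Corrected query:
SELECT id, name, salary FROM employees WHERE salary > 79531

Result:
id | name | salary
---+------+-------
1  | Dave | 159880
2  | Kate | 146956
4  | Hank | 124634
6  | Eve  | 100060
8  | Bob  | 117948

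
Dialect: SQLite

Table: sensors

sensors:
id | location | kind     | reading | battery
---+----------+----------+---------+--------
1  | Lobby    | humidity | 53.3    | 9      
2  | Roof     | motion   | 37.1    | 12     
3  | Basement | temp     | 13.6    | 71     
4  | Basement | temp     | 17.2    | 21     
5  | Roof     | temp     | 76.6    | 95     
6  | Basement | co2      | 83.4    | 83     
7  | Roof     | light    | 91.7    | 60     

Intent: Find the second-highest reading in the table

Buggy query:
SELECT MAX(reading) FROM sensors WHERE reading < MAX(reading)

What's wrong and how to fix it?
Bug: The inner MAX is an aggregate inside WHERE, which is not allowed

Fix: Put the inner MAX in a scalar subquery

Corrected query:
SELECT MAX(reading) FROM sensors WHERE reading < (SELECT MAX(reading) FROM sensors)

Result:
MAX(reading)
------------
83.4        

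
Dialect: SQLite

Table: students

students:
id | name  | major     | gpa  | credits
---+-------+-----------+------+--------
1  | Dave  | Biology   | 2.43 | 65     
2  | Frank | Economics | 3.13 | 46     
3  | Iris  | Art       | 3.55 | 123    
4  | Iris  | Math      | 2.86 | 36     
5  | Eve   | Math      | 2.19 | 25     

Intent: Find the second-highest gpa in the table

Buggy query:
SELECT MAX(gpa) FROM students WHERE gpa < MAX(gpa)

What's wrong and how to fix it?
Bug: The inner MAX is an aggregate inside WHERE, which is not allowed

Fix: Put the inner MAX in a scalar subquery

Corrected query:
SELECT MAX(gpa) FROM students WHERE gpa < (SELECT MAX(gpa) FROM students)

Result:
MAX(gpa)
--------
3.13    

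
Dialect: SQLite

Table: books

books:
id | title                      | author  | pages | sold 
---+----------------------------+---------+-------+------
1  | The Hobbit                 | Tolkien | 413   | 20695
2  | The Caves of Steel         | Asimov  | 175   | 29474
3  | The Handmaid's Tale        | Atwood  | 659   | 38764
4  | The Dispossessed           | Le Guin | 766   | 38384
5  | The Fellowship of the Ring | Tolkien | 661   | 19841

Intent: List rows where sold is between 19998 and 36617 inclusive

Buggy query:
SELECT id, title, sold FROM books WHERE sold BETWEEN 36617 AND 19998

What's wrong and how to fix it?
Bug: BETWEEN expects the lower bound first; with 36617 AND 19998 the range is empty

Fix: Swap the bounds so the smaller value comes first

Corrected query:
SELECT id, title, sold FROM books WHERE sold BETWEEN 19998 AND 36617

Result:
id | title              | sold 
---+--------------------+------
1  | The Hobbit         | 20695
2  | The Caves of Steel | 29474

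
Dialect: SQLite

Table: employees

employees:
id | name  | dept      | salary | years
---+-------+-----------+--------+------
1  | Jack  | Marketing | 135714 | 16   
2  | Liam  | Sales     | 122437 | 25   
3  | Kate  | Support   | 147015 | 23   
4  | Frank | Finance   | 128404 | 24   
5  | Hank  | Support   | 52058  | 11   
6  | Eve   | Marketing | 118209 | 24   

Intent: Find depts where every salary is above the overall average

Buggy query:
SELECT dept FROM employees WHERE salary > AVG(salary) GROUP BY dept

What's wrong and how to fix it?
Bug: AVG() is an aggregate; it can't sit directly in WHERE

Fix: Use a subquery for AVG and a HAVING MIN(...) filter so the condition holds for every row in the group

Corrected query:
SELECT dept FROM employees GROUP BY dept HAVING MIN(salary) > (SELECT AVG(salary) FROM employees)

Result:
dept     
---------
Finance  
Marketing
Sales    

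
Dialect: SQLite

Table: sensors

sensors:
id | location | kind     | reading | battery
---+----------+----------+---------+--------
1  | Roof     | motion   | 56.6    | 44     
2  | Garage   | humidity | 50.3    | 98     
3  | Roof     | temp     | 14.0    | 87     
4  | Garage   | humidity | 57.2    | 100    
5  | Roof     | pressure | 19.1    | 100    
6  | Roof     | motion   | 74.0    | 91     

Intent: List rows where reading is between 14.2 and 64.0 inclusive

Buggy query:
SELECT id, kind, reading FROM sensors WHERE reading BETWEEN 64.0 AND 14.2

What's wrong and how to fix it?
Bug: The bounds are reversed; BETWEEN a AND b requires a <= b to match anything

Fix: Write BETWEEN 14.2 AND 64.0

Corrected query:
SELECT id, kind, reading FROM sensors WHERE reading BETWEEN 14.2 AND 64.0

Result:
id | kind     | reading
---+----------+--------
1  | motion   | 56.6   
2  | humidity | 50.3   
4  | humidity | 57.2   
5  | pressure | 19.1   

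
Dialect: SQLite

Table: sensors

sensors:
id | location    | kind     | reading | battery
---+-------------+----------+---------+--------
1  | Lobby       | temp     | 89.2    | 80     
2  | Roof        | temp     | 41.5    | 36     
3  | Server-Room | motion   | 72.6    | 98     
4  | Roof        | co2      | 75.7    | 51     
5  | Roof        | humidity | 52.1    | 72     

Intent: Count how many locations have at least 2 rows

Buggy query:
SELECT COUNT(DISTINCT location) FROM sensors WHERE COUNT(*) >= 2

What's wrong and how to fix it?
Bug: WHERE filters individual rows, not groups, so a group-level COUNT is invalid there

Fix: Group first with HAVING COUNT(*) >= 2, then COUNT the resulting groups

Corrected query:
SELECT COUNT(*) FROM (SELECT location FROM sensors GROUP BY location HAVING COUNT(*) >= 2)

Result:
COUNT(*)
--------
1       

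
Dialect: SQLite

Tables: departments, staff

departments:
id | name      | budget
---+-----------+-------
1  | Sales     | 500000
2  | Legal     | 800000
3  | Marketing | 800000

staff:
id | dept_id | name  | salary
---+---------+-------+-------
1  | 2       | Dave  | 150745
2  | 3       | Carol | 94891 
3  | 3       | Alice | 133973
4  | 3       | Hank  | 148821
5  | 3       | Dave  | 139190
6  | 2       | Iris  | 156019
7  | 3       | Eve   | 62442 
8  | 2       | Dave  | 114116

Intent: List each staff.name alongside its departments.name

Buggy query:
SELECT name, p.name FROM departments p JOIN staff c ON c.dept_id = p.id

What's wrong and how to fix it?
Bug: Both tables have a 'name' column; the unqualified reference is ambiguous

Fix: Prefix ambiguous columns with the table alias

Corrected query:
SELECT c.name, p.name FROM departments p JOIN staff c ON c.dept_id = p.id

Result:
name  | name     
------+----------
Dave  | Legal    
Carol | Marketing
Alice | Marketing
Hank  | Marketing
Dave  | Marketing
Iris  | Legal    
Eve   | Marketing
Dave  | Legal    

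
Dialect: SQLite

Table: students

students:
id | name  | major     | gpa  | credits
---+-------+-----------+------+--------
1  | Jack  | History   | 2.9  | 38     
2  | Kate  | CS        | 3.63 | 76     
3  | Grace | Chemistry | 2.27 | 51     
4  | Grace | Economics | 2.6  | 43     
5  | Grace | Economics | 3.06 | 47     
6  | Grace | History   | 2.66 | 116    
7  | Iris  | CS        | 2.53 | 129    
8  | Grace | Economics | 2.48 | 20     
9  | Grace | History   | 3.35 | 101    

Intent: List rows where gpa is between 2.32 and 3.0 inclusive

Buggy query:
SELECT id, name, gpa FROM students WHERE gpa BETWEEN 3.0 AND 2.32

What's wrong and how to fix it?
Bug: BETWEEN expects the lower bound first; with 3.0 AND 2.32 the range is empty

Fix: Write BETWEEN 2.32 AND 3.0

Corrected query:
SELECT id, name, gpa FROM students WHERE gpa BETWEEN 2.32 AND 3.0

Result:
id | name  | gpa 
---+-------+-----
1  | Jack  | 2.9 
4  | Grace | 2.6 
6  | Grace | 2.66
7  | Iris  | 2.53
8  | Grace | 2.48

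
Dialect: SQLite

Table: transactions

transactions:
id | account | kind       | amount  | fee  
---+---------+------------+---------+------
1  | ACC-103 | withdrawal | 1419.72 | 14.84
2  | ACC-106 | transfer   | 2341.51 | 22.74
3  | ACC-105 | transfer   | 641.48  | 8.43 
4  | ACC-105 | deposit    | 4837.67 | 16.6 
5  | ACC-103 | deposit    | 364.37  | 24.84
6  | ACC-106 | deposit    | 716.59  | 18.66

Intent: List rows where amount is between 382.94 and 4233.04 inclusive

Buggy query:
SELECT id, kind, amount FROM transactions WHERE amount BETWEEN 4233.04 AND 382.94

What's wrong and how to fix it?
Bug: BETWEEN expects the lower bound first; with 4233.04 AND 382.94 the range is empty

Fix: Write BETWEEN 382.94 AND 4233.04

Corrected query:
SELECT id, kind, amount FROM transactions WHERE amount BETWEEN 382.94 AND 4233.04

Result:
id | kind       | amount 
---+------------+--------
1  | withdrawal | 1419.72
2  | transfer   | 2341.51
3  | transfer   | 641.48 
6  | deposit    | 716.59 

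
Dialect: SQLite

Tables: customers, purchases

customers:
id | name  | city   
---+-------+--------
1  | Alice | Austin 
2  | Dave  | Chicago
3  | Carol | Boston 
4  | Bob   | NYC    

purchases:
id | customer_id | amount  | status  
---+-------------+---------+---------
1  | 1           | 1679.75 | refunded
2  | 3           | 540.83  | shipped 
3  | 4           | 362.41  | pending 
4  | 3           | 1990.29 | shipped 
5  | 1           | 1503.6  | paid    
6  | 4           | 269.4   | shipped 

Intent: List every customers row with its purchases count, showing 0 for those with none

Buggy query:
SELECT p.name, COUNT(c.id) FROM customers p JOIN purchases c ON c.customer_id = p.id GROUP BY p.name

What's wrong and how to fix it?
Bug: An inner join excludes parents with zero children

Fix: Use LEFT JOIN so parents without children still appear (COUNT(c.id) gives 0)

Corrected query:
SELECT p.name, COUNT(c.id) FROM customers p LEFT JOIN purchases c ON c.customer_id = p.id GROUP BY p.name

Result:
name  | COUNT(c.id)
------+------------
Alice | 2          
Bob   | 2          
Carol | 2          
Dave  | 0          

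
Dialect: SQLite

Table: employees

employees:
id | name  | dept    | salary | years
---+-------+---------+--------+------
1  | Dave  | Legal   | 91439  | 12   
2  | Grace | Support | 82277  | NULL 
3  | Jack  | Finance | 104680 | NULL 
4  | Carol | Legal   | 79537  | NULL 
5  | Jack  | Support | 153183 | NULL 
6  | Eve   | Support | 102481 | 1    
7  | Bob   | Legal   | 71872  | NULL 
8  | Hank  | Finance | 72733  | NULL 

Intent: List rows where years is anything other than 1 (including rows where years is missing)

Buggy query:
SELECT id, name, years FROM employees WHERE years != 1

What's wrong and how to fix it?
Bug: 'years != 1' is unknown when years is NULL, so NULL rows are silently excluded

Fix: Add an explicit OR years IS NULL to include the missing-value rows

Corrected query:
SELECT id, name, years FROM employees WHERE years != 1 OR years IS NULL

Result:
id | name  | years
---+-------+------
1  | Dave  | 12   
2  | Grace | NULL 
3  | Jack  | NULL 
4  | Carol | NULL 
5  | Jack  | NULL 
7  | Bob   | NULL 
8  | Hank  | NULL 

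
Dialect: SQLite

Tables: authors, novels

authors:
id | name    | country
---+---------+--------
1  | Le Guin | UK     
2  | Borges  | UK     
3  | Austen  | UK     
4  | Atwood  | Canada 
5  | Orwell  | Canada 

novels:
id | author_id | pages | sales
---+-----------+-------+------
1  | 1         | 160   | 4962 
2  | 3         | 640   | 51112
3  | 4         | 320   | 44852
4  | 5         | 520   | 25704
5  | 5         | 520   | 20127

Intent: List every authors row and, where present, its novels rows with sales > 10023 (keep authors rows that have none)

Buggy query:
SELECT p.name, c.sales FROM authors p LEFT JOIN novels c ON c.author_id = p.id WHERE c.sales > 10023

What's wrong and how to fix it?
Bug: A WHERE condition on the right-hand table after LEFT JOIN drops unmatched parents

Fix: Move the right-table condition into the ON clause so unmatched parents are kept

Corrected query:
SELECT p.name, c.sales FROM authors p LEFT JOIN novels c ON c.author_id = p.id AND c.sales > 10023

Result:
name    | sales
--------+------
Le Guin | NULL 
Borges  | NULL 
Austen  | 51112
Atwood  | 44852
Orwell  | 20127
Orwell  | 25704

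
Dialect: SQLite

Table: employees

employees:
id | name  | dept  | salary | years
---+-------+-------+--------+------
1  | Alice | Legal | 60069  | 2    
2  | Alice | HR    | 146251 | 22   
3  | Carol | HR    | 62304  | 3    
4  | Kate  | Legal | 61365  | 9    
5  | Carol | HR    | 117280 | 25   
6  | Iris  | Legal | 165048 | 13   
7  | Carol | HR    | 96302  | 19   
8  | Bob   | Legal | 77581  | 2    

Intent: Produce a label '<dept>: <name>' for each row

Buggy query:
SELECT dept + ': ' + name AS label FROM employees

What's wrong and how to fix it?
Bug: '+' is numeric addition; on text columns SQLite converts them to 0 instead of concatenating

Fix: Replace + with || to concatenate text

Corrected query:
SELECT dept || ': ' || name AS label FROM employees

Result:
label       
------------
Legal: Alice
HR: Alice   
HR: Carol   
Legal: Kate 
HR: Carol   
Legal: Iris 
HR: Carol   
Legal: Bob  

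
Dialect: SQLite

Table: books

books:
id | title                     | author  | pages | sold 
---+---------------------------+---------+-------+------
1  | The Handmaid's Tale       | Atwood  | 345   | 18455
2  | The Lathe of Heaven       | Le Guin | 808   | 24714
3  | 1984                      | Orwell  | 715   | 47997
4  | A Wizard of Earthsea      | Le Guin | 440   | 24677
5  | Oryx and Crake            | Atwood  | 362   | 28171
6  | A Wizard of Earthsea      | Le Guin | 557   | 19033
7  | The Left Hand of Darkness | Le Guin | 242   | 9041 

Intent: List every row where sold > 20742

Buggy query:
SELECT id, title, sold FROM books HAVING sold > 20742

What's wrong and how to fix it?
Bug: HAVING filters the output of aggregation, but this query has no GROUP BY and no aggregate functions, so SQLite rejects it (HAVING clause on a non-aggregate query); the condition here is per row

Fix: Use WHERE for row-level filtering

Corrected query:
SELECT id, title, sold FROM books WHERE sold > 20742

Result:
id | title                | sold 
---+----------------------+------
2  | The Lathe of Heaven  | 24714
3  | 1984                 | 47997
4  | A Wizard of Earthsea | 24677
5  | Oryx and Crake       | 28171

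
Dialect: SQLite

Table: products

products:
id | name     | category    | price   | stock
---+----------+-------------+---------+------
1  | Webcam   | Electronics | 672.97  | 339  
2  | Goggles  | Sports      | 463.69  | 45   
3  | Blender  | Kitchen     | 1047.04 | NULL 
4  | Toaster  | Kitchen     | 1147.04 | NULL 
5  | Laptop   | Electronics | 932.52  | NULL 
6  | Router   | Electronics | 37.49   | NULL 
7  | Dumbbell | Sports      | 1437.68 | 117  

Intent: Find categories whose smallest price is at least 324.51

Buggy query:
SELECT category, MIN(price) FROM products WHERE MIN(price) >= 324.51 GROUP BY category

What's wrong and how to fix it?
Bug: Aggregates like MIN are computed per group after WHERE runs

Fix: Replace WHERE with HAVING after the GROUP BY

Corrected query:
SELECT category, MIN(price) FROM products GROUP BY category HAVING MIN(price) >= 324.51

Result:
category | MIN(price)
---------+-----------
Kitchen  | 1047.04   
Sports   | 463.69    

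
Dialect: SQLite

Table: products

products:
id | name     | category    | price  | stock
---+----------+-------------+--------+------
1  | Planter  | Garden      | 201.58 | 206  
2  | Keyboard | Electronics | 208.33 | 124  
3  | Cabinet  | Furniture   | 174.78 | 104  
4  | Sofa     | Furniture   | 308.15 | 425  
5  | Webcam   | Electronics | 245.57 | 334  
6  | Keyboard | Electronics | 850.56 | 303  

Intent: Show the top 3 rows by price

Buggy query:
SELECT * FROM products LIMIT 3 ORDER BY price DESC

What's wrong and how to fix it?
Bug: ORDER BY cannot follow LIMIT; LIMIT is the final clause

Fix: Swap the clauses: ORDER BY first, then LIMIT

Corrected query:
SELECT * FROM products ORDER BY price DESC LIMIT 3

Result:
id | name     | category    | price  | stock
---+----------+-------------+--------+------
6  | Keyboard | Electronics | 850.56 | 303  
4  | Sofa     | Furniture   | 308.15 | 425  
5  | Webcam   | Electronics | 245.57 | 334  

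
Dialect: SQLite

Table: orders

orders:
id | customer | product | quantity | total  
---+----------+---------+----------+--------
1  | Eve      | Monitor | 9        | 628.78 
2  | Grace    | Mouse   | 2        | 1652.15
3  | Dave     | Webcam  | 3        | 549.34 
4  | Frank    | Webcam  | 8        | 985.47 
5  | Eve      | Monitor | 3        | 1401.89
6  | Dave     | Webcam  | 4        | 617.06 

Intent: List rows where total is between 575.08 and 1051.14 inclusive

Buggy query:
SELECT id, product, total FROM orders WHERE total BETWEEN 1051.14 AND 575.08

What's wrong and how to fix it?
Bug: BETWEEN expects the lower bound first; with 1051.14 AND 575.08 the range is empty

Fix: Swap the bounds so the smaller value comes first

Corrected query:
SELECT id, product, total FROM orders WHERE total BETWEEN 575.08 AND 1051.14

Result:
id | product | total 
---+---------+-------
1  | Monitor | 628.78
4  | Webcam  | 985.47
6  | Webcam  | 617.06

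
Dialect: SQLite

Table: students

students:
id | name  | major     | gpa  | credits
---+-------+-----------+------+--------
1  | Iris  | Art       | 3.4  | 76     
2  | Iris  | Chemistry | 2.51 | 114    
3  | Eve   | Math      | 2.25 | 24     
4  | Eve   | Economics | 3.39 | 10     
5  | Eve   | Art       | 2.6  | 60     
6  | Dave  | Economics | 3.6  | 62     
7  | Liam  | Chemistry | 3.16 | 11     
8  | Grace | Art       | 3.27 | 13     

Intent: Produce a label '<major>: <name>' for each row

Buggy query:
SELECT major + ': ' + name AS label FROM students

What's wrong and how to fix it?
Bug: SQLite uses || for string concatenation; + coerces text to numbers (yielding 0)

Fix: Replace + with || to concatenate text

Corrected query:
SELECT major || ': ' || name AS label FROM students

Result:
label          
---------------
Art: Iris      
Chemistry: Iris
Math: Eve      
Economics: Eve 
Art: Eve       
Economics: Dave
Chemistry: Liam
Art: Grace     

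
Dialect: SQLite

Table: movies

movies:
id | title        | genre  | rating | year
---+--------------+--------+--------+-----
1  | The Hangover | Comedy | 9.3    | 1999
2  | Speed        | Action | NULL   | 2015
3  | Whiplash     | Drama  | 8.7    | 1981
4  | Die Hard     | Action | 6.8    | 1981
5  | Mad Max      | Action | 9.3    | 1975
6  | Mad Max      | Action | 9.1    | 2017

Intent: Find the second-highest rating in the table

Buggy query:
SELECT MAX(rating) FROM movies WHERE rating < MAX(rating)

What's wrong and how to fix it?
Bug: MAX(rating) on the right of the comparison is an aggregate-in-WHERE error

Fix: Compute the overall MAX in a subquery, then take MAX of rows below it

Corrected query:
SELECT MAX(rating) FROM movies WHERE rating < (SELECT MAX(rating) FROM movies)

Result:
MAX(rating)
-----------
9.1        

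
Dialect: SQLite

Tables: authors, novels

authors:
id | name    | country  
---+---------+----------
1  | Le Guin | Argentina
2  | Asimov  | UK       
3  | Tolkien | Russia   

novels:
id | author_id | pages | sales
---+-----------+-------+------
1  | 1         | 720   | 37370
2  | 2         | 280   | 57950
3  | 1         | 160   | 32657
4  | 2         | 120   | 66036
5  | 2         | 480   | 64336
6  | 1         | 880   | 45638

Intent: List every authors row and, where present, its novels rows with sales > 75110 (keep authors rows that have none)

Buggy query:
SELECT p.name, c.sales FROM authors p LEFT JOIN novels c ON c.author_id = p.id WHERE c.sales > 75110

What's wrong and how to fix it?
Bug: Filtering c.sales in WHERE discards the NULL rows produced by LEFT JOIN, turning it into an inner join

Fix: Put 'c.sales > 75110' in the JOIN's ON clause instead of WHERE

Corrected query:
SELECT p.name, c.sales FROM authors p LEFT JOIN novels c ON c.author_id = p.id AND c.sales > 75110

Result:
name    | sales
--------+------
Le Guin | NULL 
Asimov  | NULL 
Tolkien | NULL 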